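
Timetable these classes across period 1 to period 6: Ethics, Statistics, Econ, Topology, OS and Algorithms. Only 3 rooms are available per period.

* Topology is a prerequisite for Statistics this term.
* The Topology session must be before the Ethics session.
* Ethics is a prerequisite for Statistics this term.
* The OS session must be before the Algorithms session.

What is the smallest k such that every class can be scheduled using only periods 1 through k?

The precedence chain requires at least 3 distinct periods.
With at most 3 per period and 6 classes, at least 2 periods are needed.
3 works (last occupied period: period 3): for example Ethics in period 2, Econ in period 1, Statistics in period 3, Algorithms in period 2, OS in period 1, Topology in period 1.

3 periods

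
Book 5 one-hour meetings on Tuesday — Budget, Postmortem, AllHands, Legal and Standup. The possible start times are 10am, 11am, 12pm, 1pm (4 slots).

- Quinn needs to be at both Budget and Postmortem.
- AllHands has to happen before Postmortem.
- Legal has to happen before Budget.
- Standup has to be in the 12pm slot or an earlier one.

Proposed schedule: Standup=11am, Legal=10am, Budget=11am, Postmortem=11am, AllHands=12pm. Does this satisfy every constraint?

AllHands has to happen before Postmortem — violated.
Standup has to be in the 12pm slot or an earlier one — holds.
Legal has to happen before Budget — holds.
Quinn needs to be at both Budget and Postmortem — violated.

Invalid. Quinn needs to be at both Budget and Postmortem.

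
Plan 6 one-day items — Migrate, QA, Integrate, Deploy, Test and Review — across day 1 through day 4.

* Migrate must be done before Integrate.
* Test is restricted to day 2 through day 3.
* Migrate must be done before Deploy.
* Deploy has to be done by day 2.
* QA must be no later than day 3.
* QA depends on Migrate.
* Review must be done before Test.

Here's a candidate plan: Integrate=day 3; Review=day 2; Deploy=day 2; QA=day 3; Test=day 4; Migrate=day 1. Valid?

No. Test is restricted to day 2 through day 3 is not satisfied.

Migrate must be done before Deploy — holds.
QA depends on Migrate — holds.
Test is restricted to day 2 through day 3 — violated.
Deploy has to be done by day 2 — holds.
Review must be done before Test — holds.
Migrate must be done before Integrate — holds.
QA must be no later than day 3 — holds.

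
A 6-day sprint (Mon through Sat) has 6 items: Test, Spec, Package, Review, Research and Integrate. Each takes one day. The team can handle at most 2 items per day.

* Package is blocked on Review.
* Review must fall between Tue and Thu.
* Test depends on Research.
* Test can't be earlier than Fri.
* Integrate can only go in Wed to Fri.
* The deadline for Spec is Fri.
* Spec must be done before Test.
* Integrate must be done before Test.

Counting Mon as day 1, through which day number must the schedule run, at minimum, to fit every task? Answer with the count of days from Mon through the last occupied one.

The precedence chain requires at least 2 distinct days.
With at most 2 per day and 6 tasks, at least 3 days are needed.
Test can't be placed before Fri — that is day 5 counting from Mon — so the schedule must run through at least 5 days.
5 works (last occupied day: Fri): for example Review in Tue; Package in Wed; Test in Fri; Integrate in Wed; Research in Mon; Spec in Mon.

5 days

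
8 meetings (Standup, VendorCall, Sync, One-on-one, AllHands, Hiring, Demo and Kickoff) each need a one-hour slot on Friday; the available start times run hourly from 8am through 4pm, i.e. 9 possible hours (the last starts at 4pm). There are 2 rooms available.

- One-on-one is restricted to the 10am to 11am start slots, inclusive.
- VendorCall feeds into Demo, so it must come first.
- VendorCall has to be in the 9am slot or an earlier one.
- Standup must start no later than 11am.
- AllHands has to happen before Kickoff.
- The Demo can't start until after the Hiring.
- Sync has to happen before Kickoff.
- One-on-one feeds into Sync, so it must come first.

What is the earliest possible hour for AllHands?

8am

Downstream work caps AllHands at 3pm.
AllHands at 8am is achievable: One-on-one in 10am; Kickoff in 12pm; AllHands in 8am; Hiring in 9am; Standup in 9am; Demo in 10am; VendorCall in 8am; Sync in 11am.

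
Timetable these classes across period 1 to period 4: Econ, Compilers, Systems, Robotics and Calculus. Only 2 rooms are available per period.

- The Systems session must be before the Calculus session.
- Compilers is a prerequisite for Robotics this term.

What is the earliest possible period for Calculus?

period 2

Precedence pushes Calculus to at least period 2.
Calculus at period 2 is achievable: Compilers in period 1; Calculus in period 2; Systems in period 1; Robotics in period 2; Econ in period 3.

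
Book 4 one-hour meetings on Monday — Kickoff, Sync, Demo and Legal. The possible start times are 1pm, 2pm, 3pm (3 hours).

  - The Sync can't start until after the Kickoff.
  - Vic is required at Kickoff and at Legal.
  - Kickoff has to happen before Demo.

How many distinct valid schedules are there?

Splitting on Kickoff: it can be 1pm (8), 2pm (2). Listing each branch's schedules as (Sync, Demo, Legal):
Kickoff=1pm: (2pm,2pm,2pm) (2pm,2pm,3pm) (2pm,3pm,2pm) (2pm,3pm,3pm) (3pm,2pm,2pm) (3pm,2pm,3pm) (3pm,3pm,2pm) (3pm,3pm,3pm) — 8.
Kickoff=2pm: (3pm,3pm,1pm) (3pm,3pm,3pm) — 2.
Summing: 8 + 2 = 10.

10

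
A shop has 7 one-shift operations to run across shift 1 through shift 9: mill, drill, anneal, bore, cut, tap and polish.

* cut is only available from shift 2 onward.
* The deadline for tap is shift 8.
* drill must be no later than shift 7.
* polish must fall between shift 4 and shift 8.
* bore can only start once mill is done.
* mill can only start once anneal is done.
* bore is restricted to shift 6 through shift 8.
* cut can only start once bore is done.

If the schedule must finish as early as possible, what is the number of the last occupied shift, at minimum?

The precedence chain requires at least 4 distinct shifts.
Propagating the time windows through the other constraints, cut can't land before shift 7, so the schedule must run through at least shift 7.
7 works (last occupied shift: shift 7): for example tap in shift 1; polish in shift 4; drill in shift 1; mill in shift 2; bore in shift 6; cut in shift 7; anneal in shift 1.

7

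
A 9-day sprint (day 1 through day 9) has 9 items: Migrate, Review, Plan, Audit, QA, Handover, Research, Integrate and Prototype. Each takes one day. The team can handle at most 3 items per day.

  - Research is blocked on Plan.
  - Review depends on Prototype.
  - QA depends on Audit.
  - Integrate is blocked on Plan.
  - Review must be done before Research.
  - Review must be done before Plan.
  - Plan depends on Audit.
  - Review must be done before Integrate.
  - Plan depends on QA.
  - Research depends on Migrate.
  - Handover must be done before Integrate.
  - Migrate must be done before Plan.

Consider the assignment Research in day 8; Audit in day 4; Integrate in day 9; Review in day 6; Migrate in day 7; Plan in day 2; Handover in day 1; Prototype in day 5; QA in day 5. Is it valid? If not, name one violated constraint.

Migrate must be done before Plan — violated.
QA depends on Audit — holds.
Research depends on Migrate — holds.
The team can handle at most 3 items per day — holds.
Handover must be done before Integrate — holds.
Plan depends on QA — violated.
Review must be done before Integrate — holds.
Integrate is blocked on Plan — holds.
Plan depends on Audit — violated.
Review must be done before Research — holds.
Research is blocked on Plan — holds.
Review depends on Prototype — holds.
Review must be done before Plan — violated.

No. Migrate must be done before Plan is not satisfied.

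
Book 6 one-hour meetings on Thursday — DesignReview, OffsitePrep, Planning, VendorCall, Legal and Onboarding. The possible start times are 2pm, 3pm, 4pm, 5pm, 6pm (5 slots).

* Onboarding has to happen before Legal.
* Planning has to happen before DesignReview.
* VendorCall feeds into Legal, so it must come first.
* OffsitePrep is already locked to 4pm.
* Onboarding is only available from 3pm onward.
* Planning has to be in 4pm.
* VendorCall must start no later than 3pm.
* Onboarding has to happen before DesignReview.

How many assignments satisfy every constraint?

22

Splitting on DesignReview: it can be 5pm (10), 6pm (12). Listing each branch's schedules as (OffsitePrep, Planning, VendorCall, Legal, Onboarding):
DesignReview=5pm: (4pm,4pm,2pm,4pm,3pm) (4pm,4pm,2pm,5pm,3pm) (4pm,4pm,2pm,5pm,4pm) (4pm,4pm,2pm,6pm,3pm) (4pm,4pm,2pm,6pm,4pm) (4pm,4pm,3pm,4pm,3pm) (4pm,4pm,3pm,5pm,3pm) (4pm,4pm,3pm,5pm,4pm) (4pm,4pm,3pm,6pm,3pm) (4pm,4pm,3pm,6pm,4pm) — 10.
DesignReview=6pm: (4pm,4pm,2pm,4pm,3pm) (4pm,4pm,2pm,5pm,3pm) (4pm,4pm,2pm,5pm,4pm) (4pm,4pm,2pm,6pm,3pm) (4pm,4pm,2pm,6pm,4pm) (4pm,4pm,2pm,6pm,5pm) (4pm,4pm,3pm,4pm,3pm) (4pm,4pm,3pm,5pm,3pm) (4pm,4pm,3pm,5pm,4pm) (4pm,4pm,3pm,6pm,3pm) (4pm,4pm,3pm,6pm,4pm) (4pm,4pm,3pm,6pm,5pm) — 12.
Summing: 10 + 12 = 22.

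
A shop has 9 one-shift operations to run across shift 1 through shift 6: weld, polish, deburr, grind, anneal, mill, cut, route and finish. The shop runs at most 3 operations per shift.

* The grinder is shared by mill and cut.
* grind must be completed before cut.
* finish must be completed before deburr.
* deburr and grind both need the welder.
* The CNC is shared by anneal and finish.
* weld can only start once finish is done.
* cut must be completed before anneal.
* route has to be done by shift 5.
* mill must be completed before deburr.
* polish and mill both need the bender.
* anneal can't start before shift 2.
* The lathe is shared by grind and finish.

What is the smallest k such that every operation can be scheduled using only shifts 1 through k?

3

The precedence chain requires at least 3 distinct shifts.
With at most 3 per shift and 9 operations, at least 3 shifts are needed.
3 works (last occupied shift: shift 3): for example anneal -> shift 3, finish -> shift 2, route -> shift 1, cut -> shift 2, deburr -> shift 3, weld -> shift 3, grind -> shift 1, mill -> shift 1, polish -> shift 2.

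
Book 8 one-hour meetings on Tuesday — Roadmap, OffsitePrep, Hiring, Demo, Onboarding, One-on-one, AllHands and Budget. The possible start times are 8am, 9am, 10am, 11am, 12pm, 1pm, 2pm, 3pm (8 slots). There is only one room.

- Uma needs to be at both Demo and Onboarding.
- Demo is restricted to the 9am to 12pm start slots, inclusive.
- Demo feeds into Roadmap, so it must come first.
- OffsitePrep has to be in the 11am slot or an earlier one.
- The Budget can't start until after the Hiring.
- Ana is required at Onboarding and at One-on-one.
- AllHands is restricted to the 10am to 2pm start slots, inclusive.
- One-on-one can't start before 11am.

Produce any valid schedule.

Demo=9am; One-on-one=11am; Budget=2pm; OffsitePrep=8am; Roadmap=12pm; AllHands=10am; Hiring=1pm; Onboarding=3pm

Checking: Demo(9am) before Roadmap(12pm); Hiring(1pm) before Budget(2pm); Demo(9am) != Onboarding(3pm); Onboarding(3pm) != One-on-one(11am); Demo=9am in [9am,12pm]; OffsitePrep=8am in [8am,11am]; AllHands=10am in [10am,2pm]; One-on-one=11am in [11am,3pm]; max 1 per slot (cap 1).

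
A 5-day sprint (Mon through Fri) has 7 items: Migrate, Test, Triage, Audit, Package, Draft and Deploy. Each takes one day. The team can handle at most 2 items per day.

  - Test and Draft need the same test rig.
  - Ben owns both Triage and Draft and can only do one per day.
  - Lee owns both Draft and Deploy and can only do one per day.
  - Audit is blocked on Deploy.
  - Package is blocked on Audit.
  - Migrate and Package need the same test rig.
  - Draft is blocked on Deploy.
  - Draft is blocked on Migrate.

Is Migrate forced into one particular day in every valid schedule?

No

Migrate can be Mon (e.g. Package in Wed, Test in Wed, Triage in Thu, Migrate in Mon, Draft in Tue, Audit in Tue, Deploy in Mon) or Tue (e.g. Draft in Wed, Audit in Tue, Triage in Thu, Deploy in Mon, Package in Wed, Test in Mon, Migrate in Tue).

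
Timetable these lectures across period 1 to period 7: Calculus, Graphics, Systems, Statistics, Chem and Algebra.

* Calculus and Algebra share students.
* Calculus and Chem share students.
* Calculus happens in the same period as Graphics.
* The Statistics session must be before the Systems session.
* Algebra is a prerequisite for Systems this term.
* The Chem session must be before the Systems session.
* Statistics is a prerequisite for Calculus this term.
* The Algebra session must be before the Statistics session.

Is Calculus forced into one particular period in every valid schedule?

No

Calculus can be period 3 (e.g. Calculus -> period 3, Chem -> period 1, Graphics -> period 3, Algebra -> period 1, Statistics -> period 2, Systems -> period 3) or period 4 (e.g. Algebra -> period 1, Calculus -> period 4, Systems -> period 3, Graphics -> period 4, Chem -> period 1, Statistics -> period 2).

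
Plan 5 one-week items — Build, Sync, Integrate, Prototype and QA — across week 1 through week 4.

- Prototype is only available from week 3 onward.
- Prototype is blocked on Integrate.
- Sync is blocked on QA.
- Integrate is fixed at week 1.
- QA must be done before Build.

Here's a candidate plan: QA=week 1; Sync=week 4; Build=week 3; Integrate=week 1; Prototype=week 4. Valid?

Integrate is fixed at week 1 — holds.
QA must be done before Build — holds.
Sync is blocked on QA — holds.
Prototype is only available from week 3 onward — holds.
Prototype is blocked on Integrate — holds.

Yes, all constraints hold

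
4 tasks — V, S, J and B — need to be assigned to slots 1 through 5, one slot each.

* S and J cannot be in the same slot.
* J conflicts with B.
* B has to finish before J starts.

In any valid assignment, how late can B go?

Downstream work caps B at 4.
B at 4 is achievable: V -> 1; J -> 5; S -> 1; B -> 4.

4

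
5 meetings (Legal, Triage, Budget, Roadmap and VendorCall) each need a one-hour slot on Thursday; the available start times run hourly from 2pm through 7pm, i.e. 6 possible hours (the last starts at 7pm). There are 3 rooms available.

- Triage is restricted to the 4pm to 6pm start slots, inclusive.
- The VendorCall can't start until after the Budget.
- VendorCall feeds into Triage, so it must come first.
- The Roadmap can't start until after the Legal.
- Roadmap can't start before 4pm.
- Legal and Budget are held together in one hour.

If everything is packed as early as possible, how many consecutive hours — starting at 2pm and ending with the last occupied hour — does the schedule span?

3

The precedence chain requires at least 3 distinct hours.
With at most 3 per hour and 5 meetings, at least 2 hours are needed.
3 works (last occupied hour: 4pm): for example VendorCall in 3pm; Roadmap in 4pm; Budget in 2pm; Legal in 2pm; Triage in 4pm.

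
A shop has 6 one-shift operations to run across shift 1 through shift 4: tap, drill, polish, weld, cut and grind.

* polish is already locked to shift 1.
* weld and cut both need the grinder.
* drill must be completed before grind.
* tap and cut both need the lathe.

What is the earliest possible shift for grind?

shift 2

Precedence pushes grind to at least shift 2.
grind at shift 2 is achievable: grind=shift 2, drill=shift 1, weld=shift 1, tap=shift 1, cut=shift 2, polish=shift 1.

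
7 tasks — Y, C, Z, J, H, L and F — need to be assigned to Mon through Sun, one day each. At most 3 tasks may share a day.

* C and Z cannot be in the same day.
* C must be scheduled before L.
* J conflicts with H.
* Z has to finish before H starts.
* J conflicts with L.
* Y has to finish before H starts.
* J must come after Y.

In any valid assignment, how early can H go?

Precedence pushes H to at least Tue.
H at Tue is achievable: J in Wed; Y in Mon; L in Thu; F in Mon; C in Tue; Z in Mon; H in Tue.

Tue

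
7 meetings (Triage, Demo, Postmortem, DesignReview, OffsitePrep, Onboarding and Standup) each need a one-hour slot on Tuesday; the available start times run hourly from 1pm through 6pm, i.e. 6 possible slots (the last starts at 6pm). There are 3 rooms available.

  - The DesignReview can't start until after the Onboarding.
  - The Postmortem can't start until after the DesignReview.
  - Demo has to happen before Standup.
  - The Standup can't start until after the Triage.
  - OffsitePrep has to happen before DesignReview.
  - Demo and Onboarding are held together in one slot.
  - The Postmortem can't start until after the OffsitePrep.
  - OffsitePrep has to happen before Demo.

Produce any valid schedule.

Onboarding in 2pm, Standup in 3pm, DesignReview in 3pm, Postmortem in 4pm, OffsitePrep in 1pm, Triage in 1pm, Demo in 2pm

Checking: OffsitePrep(1pm) before Demo(2pm); Demo(2pm) before Standup(3pm); OffsitePrep(1pm) before DesignReview(3pm); OffsitePrep(1pm) before Postmortem(4pm); Onboarding(2pm) before DesignReview(3pm); DesignReview(3pm) before Postmortem(4pm); Triage(1pm) before Standup(3pm); Demo = Onboarding = 2pm; max 2 per slot (cap 3).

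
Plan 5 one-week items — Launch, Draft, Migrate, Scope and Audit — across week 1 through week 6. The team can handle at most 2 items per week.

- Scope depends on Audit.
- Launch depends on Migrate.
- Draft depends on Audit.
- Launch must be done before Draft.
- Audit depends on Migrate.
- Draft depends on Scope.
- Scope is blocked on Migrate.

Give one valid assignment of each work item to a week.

Launch=week 2; Draft=week 4; Scope=week 3; Migrate=week 1; Audit=week 2

Checking: Migrate(week 1) before Scope(week 3); Migrate(week 1) before Audit(week 2); Audit(week 2) before Draft(week 4); Launch(week 2) before Draft(week 4); Migrate(week 1) before Launch(week 2); Audit(week 2) before Scope(week 3); Scope(week 3) before Draft(week 4); max 2 per week (cap 2).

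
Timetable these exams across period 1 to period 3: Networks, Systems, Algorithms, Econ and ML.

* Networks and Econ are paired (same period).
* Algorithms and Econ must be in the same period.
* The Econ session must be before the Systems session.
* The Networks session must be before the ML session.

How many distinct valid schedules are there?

Splitting on Networks: it can be period 1 (4), period 2 (1). Listing each branch's schedules as (Systems, Algorithms, Econ, ML) by period number:
Networks=period 1: (2,1,1,2) (2,1,1,3) (3,1,1,2) (3,1,1,3) — 4.
Networks=period 2: (3,2,2,3) — 1.
Summing: 4 + 1 = 5.

5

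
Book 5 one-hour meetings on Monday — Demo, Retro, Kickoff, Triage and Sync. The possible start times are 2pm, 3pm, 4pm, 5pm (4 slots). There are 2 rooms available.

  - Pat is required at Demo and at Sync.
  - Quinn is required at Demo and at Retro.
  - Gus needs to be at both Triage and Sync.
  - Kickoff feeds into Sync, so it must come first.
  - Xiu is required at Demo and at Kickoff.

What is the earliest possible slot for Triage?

2pm

Triage at 2pm is achievable: Triage -> 2pm, Sync -> 3pm, Demo -> 4pm, Kickoff -> 2pm, Retro -> 3pm.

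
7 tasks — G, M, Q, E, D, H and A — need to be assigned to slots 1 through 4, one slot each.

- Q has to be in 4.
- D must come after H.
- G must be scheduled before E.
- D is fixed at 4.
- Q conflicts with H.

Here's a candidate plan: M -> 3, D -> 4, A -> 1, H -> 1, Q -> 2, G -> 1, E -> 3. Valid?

Invalid. Q has to be in 4.

Q conflicts with H — holds.
D must come after H — holds.
Q has to be in 4 — violated.
G must be scheduled before E — holds.
D is fixed at 4 — holds.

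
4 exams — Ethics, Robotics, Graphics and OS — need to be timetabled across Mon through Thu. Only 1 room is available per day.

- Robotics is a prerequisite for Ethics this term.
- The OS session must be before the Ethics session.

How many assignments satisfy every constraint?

8

Splitting on Ethics: it can be Wed (2), Thu (6). Listing each branch's schedules as (Robotics, Graphics, OS):
Ethics=Wed: (Mon,Thu,Tue) (Tue,Thu,Mon) — 2.
Ethics=Thu: (Mon,Tue,Wed) (Mon,Wed,Tue) (Tue,Mon,Wed) (Tue,Wed,Mon) (Wed,Mon,Tue) (Wed,Tue,Mon) — 6.
Summing: 2 + 6 = 8.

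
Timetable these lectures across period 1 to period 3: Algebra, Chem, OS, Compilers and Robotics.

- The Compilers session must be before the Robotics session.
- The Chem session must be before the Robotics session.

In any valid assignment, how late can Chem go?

Downstream work caps Chem at period 2.
Chem at period 2 is achievable: OS in period 1; Algebra in period 1; Compilers in period 1; Chem in period 2; Robotics in period 3.

period 2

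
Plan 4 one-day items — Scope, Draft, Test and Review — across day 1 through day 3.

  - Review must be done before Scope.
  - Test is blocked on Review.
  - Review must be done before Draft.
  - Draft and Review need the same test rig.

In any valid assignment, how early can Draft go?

day 2

Precedence pushes Draft to at least day 2.
Draft at day 2 is achievable: Draft in day 2, Review in day 1, Test in day 2, Scope in day 2.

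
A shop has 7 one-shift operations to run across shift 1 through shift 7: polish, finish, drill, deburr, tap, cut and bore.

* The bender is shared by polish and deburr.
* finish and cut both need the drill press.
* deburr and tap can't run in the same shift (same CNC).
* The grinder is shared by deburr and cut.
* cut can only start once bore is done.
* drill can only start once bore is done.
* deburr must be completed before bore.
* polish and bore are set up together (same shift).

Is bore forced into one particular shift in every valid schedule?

No

bore can be shift 2 (e.g. deburr in shift 1, polish in shift 2, drill in shift 3, cut in shift 3, tap in shift 2, bore in shift 2, finish in shift 1) or shift 3 (e.g. deburr=shift 1; cut=shift 4; bore=shift 3; polish=shift 3; tap=shift 2; drill=shift 4; finish=shift 1).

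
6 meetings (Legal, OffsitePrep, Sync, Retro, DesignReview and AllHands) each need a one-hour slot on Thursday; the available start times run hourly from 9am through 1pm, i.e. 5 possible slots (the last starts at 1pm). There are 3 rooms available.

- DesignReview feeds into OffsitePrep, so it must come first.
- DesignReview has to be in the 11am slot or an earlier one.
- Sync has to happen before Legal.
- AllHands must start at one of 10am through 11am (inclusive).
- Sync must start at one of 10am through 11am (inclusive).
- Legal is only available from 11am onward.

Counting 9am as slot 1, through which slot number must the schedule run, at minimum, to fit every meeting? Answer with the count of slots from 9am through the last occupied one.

3

The precedence chain requires at least 2 distinct slots.
With at most 3 per slot and 6 meetings, at least 2 slots are needed.
Legal can't be placed before 11am — that is slot 3 counting from 9am — so the schedule must run through at least 3 slots.
3 works (last occupied slot: 11am): for example AllHands=10am, Retro=9am, DesignReview=9am, OffsitePrep=10am, Sync=10am, Legal=11am.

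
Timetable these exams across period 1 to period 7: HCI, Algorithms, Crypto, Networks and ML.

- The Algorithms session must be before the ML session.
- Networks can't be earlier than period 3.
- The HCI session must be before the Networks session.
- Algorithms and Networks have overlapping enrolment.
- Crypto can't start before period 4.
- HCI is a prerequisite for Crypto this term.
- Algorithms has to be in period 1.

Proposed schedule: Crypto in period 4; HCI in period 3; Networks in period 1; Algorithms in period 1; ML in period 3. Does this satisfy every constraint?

HCI is a prerequisite for Crypto this term — holds.
Crypto can't start before period 4 — holds.
Networks can't be earlier than period 3 — violated.
The Algorithms session must be before the ML session — holds.
Algorithms and Networks have overlapping enrolment — violated.
The HCI session must be before the Networks session — violated.
Algorithms has to be in period 1 — holds.

No — it violates: Algorithms and Networks have overlapping enrolment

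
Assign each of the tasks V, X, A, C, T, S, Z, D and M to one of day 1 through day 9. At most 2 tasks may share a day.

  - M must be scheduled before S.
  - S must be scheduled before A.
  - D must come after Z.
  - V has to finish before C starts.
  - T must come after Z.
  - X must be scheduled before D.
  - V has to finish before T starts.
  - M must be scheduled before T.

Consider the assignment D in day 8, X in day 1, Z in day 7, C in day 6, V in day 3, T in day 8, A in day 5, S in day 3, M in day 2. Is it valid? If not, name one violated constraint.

Valid

S must be scheduled before A — holds.
T must come after Z — holds.
M must be scheduled before T — holds.
V has to finish before C starts — holds.
D must come after Z — holds.
At most 2 tasks may share a day — holds.
X must be scheduled before D — holds.
M must be scheduled before S — holds.
V has to finish before T starts — holds.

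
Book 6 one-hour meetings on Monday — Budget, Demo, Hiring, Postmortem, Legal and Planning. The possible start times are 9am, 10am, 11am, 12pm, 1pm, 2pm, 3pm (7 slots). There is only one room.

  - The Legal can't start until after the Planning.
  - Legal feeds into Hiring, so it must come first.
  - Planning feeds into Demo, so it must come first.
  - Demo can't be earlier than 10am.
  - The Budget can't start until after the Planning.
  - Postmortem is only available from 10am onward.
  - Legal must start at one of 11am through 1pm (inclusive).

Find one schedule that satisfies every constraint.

Planning=9am; Legal=11am; Hiring=2pm; Demo=10am; Budget=1pm; Postmortem=12pm

Checking: Planning(9am) before Legal(11am); Planning(9am) before Budget(1pm); Legal(11am) before Hiring(2pm); Planning(9am) before Demo(10am); Postmortem=12pm in [10am,3pm]; Demo=10am in [10am,3pm]; Legal=11am in [11am,1pm]; max 1 per slot (cap 1).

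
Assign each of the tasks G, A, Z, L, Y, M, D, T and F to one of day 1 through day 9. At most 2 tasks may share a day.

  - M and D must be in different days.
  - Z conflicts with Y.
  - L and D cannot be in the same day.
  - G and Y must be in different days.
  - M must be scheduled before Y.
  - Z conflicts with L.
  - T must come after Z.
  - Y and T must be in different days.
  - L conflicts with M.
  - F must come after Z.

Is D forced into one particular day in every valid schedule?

No

D can be day 1 (e.g. M=day 2, G=day 4, D=day 1, F=day 3, A=day 4, Y=day 3, L=day 5, T=day 2, Z=day 1) or day 2 (e.g. A in day 4, F in day 3, L in day 5, Z in day 1, T in day 3, D in day 2, G in day 4, Y in day 2, M in day 1).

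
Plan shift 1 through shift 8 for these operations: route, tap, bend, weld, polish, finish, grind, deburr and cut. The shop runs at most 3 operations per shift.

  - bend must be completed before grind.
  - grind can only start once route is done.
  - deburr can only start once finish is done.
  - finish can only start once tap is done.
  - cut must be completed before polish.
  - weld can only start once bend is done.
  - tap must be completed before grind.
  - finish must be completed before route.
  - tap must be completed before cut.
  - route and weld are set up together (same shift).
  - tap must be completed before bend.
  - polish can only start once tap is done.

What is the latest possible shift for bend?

shift 6

Precedence pushes bend to at least shift 2; downstream work caps bend at shift 6.
bend at shift 6 is achievable: bend -> shift 6; route -> shift 7; polish -> shift 3; deburr -> shift 3; weld -> shift 7; finish -> shift 2; tap -> shift 1; grind -> shift 8; cut -> shift 2.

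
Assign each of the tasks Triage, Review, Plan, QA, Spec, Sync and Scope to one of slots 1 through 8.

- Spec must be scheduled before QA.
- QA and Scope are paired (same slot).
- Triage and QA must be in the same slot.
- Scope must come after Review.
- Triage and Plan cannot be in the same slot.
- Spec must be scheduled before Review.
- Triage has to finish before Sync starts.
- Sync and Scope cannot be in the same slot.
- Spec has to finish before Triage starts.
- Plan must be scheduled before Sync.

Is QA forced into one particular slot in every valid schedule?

QA can be 3 (e.g. QA -> 3; Scope -> 3; Sync -> 4; Spec -> 1; Review -> 2; Triage -> 3; Plan -> 1) or 4 (e.g. Spec=1, Review=2, Triage=4, Plan=1, Scope=4, QA=4, Sync=5).

No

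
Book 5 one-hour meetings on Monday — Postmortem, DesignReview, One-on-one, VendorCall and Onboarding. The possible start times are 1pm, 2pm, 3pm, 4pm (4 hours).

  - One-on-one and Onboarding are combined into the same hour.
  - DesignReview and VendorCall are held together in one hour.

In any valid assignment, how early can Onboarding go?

1pm

Onboarding at 1pm is achievable: VendorCall=1pm; DesignReview=1pm; Postmortem=1pm; One-on-one=1pm; Onboarding=1pm.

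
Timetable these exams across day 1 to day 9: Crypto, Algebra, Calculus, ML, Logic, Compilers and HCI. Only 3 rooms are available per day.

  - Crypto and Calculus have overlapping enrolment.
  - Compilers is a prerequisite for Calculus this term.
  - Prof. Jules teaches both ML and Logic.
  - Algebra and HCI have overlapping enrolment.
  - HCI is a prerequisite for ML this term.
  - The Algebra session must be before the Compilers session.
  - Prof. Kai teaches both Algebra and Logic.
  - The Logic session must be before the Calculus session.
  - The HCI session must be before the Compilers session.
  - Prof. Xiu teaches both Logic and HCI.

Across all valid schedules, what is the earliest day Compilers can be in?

Precedence pushes Compilers to at least day 2; downstream work caps Compilers at day 8.
Compilers at day 3 is achievable: ML=day 2; Calculus=day 4; Crypto=day 1; Logic=day 3; Algebra=day 2; HCI=day 1; Compilers=day 3.
Nothing earlier works — the conflict and capacity constraints rule out every day before day 3.

day 3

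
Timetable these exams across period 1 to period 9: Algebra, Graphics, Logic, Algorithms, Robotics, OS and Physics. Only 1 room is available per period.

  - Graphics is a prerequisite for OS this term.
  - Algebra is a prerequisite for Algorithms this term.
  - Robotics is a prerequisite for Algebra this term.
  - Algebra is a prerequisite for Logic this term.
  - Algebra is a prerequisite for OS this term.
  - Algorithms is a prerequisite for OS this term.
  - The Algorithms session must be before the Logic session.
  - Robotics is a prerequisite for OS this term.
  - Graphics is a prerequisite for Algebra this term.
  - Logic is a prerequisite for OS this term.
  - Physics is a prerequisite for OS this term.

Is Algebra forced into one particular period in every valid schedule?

Algebra can be period 3 (e.g. Algebra=period 3, Physics=period 6, Logic=period 5, Graphics=period 1, Robotics=period 2, Algorithms=period 4, OS=period 7) or period 4 (e.g. Physics -> period 3, Algorithms -> period 5, OS -> period 7, Logic -> period 6, Graphics -> period 1, Robotics -> period 2, Algebra -> period 4).

No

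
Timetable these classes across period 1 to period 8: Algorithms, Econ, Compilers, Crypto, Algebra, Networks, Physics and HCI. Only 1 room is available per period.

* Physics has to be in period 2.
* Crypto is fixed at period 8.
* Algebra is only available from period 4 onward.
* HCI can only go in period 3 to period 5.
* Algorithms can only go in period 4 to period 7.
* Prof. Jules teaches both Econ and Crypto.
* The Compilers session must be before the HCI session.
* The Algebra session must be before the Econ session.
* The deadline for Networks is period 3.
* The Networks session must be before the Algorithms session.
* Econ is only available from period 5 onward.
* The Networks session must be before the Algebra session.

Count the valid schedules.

Splitting on Algorithms: it can be period 4 (2), period 5 (2), period 6 (4), period 7 (4). Listing each branch's schedules as (Econ, Compilers, Crypto, Algebra, Networks, Physics, HCI) by period number:
Algorithms=period 4: (7,1,8,6,3,2,5) (7,3,8,6,1,2,5) — 2.
Algorithms=period 5: (7,1,8,6,3,2,4) (7,3,8,6,1,2,4) — 2.
Algorithms=period 6: (7,1,8,4,3,2,5) (7,1,8,5,3,2,4) (7,3,8,4,1,2,5) (7,3,8,5,1,2,4) — 4.
Algorithms=period 7: (6,1,8,4,3,2,5) (6,1,8,5,3,2,4) (6,3,8,4,1,2,5) (6,3,8,5,1,2,4) — 4.
Summing: 2 + 2 + 4 + 4 = 12.

12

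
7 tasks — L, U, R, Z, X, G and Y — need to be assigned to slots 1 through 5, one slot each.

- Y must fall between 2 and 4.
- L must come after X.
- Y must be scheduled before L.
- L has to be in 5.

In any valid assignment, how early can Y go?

2

Y is available from 2; Y's own window allows nothing later than 4.
Y at 2 is achievable: Z in 1; R in 1; G in 1; X in 1; L in 5; U in 1; Y in 2.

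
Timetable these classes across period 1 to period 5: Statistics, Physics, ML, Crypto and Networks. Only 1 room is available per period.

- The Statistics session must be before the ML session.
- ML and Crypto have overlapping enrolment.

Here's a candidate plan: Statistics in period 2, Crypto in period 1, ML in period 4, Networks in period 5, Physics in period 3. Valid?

Yes, all constraints hold

Only 1 room is available per period — holds.
ML and Crypto have overlapping enrolment — holds.
The Statistics session must be before the ML session — holds.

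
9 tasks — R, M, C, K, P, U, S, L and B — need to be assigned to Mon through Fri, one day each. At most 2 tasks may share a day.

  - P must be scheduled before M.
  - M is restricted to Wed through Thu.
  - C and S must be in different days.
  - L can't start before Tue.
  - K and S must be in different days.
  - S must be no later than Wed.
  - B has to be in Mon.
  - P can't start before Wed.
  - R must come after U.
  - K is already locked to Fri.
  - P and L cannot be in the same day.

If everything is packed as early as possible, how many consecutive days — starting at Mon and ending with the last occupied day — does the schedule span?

5 days

The precedence chain requires at least 2 distinct days.
With at most 2 per day and 9 tasks, at least 5 days are needed.
K can't be placed before Fri — that is day 5 counting from Mon — so the schedule must run through at least 5 days.
5 works (last occupied day: Fri): for example C -> Thu, P -> Wed, U -> Tue, R -> Wed, S -> Mon, M -> Thu, L -> Tue, B -> Mon, K -> Fri.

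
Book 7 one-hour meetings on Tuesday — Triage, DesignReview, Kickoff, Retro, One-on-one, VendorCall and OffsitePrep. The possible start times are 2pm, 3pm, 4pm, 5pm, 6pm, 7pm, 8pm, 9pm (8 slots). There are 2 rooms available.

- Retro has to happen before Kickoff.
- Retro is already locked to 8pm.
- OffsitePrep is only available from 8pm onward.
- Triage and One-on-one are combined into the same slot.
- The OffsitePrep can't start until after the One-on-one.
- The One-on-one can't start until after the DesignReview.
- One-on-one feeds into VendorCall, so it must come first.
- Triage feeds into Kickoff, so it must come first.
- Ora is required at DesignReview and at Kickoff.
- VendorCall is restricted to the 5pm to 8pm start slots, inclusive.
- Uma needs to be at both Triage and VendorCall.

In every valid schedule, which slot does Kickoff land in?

9pm

Precedence pushes Kickoff to at least 9pm.
So Kickoff is pinned to 9pm.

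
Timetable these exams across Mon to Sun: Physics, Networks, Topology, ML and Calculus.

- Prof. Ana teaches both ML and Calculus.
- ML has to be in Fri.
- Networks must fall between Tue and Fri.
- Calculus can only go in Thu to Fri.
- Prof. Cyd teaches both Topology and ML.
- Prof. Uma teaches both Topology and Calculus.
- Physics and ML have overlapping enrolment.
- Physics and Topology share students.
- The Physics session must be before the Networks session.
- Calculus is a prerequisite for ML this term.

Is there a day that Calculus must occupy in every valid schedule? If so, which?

Calculus's window is Thu–Fri.
ML is fixed at Fri, and Calculus can't share a day with ML.
So Calculus must be Thu.

Thu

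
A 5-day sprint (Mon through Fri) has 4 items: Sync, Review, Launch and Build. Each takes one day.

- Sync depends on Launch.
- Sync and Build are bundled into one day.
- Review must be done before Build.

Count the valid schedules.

30

Splitting on Sync: it can be Tue (1), Wed (4), Thu (9), Fri (16). Listing each branch's schedules as (Review, Launch, Build):
Sync=Tue: (Mon,Mon,Tue) — 1.
Sync=Wed: (Mon,Mon,Wed) (Mon,Tue,Wed) (Tue,Mon,Wed) (Tue,Tue,Wed) — 4.
Sync=Thu: (Mon,Mon,Thu) (Mon,Tue,Thu) (Mon,Wed,Thu) (Tue,Mon,Thu) (Tue,Tue,Thu) (Tue,Wed,Thu) (Wed,Mon,Thu) (Wed,Tue,Thu) (Wed,Wed,Thu) — 9.
Sync=Fri: (Mon,Mon,Fri) (Mon,Tue,Fri) (Mon,Wed,Fri) (Mon,Thu,Fri) (Tue,Mon,Fri) (Tue,Tue,Fri) (Tue,Wed,Fri) (Tue,Thu,Fri) (Wed,Mon,Fri) (Wed,Tue,Fri) (Wed,Wed,Fri) (Wed,Thu,Fri) (Thu,Mon,Fri) (Thu,Tue,Fri) (Thu,Wed,Fri) (Thu,Thu,Fri) — 16.
Summing: 1 + 4 + 9 + 16 = 30.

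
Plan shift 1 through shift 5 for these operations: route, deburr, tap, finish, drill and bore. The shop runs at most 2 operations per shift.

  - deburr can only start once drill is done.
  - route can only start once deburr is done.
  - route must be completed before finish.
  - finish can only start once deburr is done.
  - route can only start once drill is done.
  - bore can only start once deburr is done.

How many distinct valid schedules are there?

55

Splitting on route: it can be shift 3 (26), shift 4 (29). Listing each branch's schedules as (deburr, tap, finish, drill, bore) by shift number:
route=shift 3: (2,1,4,1,3) (2,1,4,1,4) (2,1,4,1,5) (2,1,5,1,3) (2,1,5,1,4) (2,1,5,1,5) (2,2,4,1,3) (2,2,4,1,4) (2,2,4,1,5) (2,2,5,1,3) (2,2,5,1,4) (2,2,5,1,5) (2,3,4,1,4) (2,3,4,1,5) (2,3,5,1,4) (2,3,5,1,5) (2,4,4,1,3) (2,4,4,1,5) (2,4,5,1,3) (2,4,5,1,4) (2,4,5,1,5) (2,5,4,1,3) (2,5,4,1,4) (2,5,4,1,5) (2,5,5,1,3) (2,5,5,1,4) — 26.
route=shift 4: (2,1,5,1,3) (2,1,5,1,4) (2,1,5,1,5) (2,2,5,1,3) (2,2,5,1,4) (2,2,5,1,5) (2,3,5,1,3) (2,3,5,1,4) (2,3,5,1,5) (2,4,5,1,3) (2,4,5,1,5) (2,5,5,1,3) (2,5,5,1,4) (3,1,5,1,4) (3,1,5,1,5) (3,1,5,2,4) (3,1,5,2,5) (3,2,5,1,4) (3,2,5,1,5) (3,2,5,2,4) (3,2,5,2,5) (3,3,5,1,4) (3,3,5,1,5) (3,3,5,2,4) (3,3,5,2,5) (3,4,5,1,5) (3,4,5,2,5) (3,5,5,1,4) (3,5,5,2,4) — 29.
Summing: 26 + 29 = 55.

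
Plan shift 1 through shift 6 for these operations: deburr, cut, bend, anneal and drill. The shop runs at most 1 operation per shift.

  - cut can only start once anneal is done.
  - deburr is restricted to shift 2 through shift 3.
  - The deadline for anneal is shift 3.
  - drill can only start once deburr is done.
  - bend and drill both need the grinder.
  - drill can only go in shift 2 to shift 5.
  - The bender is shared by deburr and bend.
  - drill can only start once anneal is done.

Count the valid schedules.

Splitting on deburr: it can be shift 2 (26), shift 3 (20). Listing each branch's schedules as (cut, bend, anneal, drill) by shift number:
deburr=shift 2: (3,4,1,5) (3,5,1,4) (3,6,1,4) (3,6,1,5) (4,1,3,5) (4,3,1,5) (4,5,1,3) (4,6,1,3) (4,6,1,5) (4,6,3,5) (5,1,3,4) (5,3,1,4) (5,4,1,3) (5,6,1,3) (5,6,1,4) (5,6,3,4) (6,1,3,4) (6,1,3,5) (6,3,1,4) (6,3,1,5) (6,4,1,3) (6,4,1,5) (6,4,3,5) (6,5,1,3) (6,5,1,4) (6,5,3,4) — 26.
deburr=shift 3: (2,4,1,5) (2,5,1,4) (2,6,1,4) (2,6,1,5) (4,1,2,5) (4,2,1,5) (4,6,1,5) (4,6,2,5) (5,1,2,4) (5,2,1,4) (5,6,1,4) (5,6,2,4) (6,1,2,4) (6,1,2,5) (6,2,1,4) (6,2,1,5) (6,4,1,5) (6,4,2,5) (6,5,1,4) (6,5,2,4) — 20.
Summing: 26 + 20 = 46.

46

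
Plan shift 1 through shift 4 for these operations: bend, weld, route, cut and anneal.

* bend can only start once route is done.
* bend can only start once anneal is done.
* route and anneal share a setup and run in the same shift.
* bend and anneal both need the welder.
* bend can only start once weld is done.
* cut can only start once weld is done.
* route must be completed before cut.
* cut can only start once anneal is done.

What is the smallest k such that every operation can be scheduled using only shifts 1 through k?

2

The precedence chain requires at least 2 distinct shifts.
2 works (last occupied shift: shift 2): for example route in shift 1; cut in shift 2; bend in shift 2; weld in shift 1; anneal in shift 1.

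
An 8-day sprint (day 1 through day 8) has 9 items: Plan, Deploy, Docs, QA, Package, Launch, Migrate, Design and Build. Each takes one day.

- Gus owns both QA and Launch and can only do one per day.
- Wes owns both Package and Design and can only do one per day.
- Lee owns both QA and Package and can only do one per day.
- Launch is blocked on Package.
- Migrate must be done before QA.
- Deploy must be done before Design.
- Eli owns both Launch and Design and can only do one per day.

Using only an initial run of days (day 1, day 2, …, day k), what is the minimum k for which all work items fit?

3

The precedence chain requires at least 2 distinct days.
Could 2 days be enough, i.e. nothing placed later than day 2? No: Launch must come after Package (at day 1 or later) → {day 2}; QA must come after Migrate (at day 1 or later) → {day 2}; Launch can't share with QA (day 2) → nothing is left.
So 2 days is not enough.
3 works (last occupied day: day 3): for example Package=day 1, Design=day 2, QA=day 2, Migrate=day 1, Docs=day 1, Deploy=day 1, Plan=day 1, Build=day 1, Launch=day 3.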